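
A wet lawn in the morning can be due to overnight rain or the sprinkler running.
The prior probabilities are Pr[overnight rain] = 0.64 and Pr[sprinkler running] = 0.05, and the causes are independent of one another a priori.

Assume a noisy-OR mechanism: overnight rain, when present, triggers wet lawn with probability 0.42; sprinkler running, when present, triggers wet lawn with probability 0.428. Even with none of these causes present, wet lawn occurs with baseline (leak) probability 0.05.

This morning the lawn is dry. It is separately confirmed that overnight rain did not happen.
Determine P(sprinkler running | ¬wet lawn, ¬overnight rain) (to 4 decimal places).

P(sprinkler running | ¬wet lawn, ¬overnight rain) ≈ 0.0292

Under noisy-OR, P(wet lawn | causes) = 1 − (1−0.05)·∏(1−qᵢ) over the active causes.
Weight on sprinkler running=true, given the evidence: 0.5434·0.05 = 0.027170
The normalizing constant is 0.95·0.95 + 0.5434·0.05 = 0.929670
P(sprinkler running | ¬wet lawn, ¬overnight rain) = 0.027170/0.929670 ≈ 0.0292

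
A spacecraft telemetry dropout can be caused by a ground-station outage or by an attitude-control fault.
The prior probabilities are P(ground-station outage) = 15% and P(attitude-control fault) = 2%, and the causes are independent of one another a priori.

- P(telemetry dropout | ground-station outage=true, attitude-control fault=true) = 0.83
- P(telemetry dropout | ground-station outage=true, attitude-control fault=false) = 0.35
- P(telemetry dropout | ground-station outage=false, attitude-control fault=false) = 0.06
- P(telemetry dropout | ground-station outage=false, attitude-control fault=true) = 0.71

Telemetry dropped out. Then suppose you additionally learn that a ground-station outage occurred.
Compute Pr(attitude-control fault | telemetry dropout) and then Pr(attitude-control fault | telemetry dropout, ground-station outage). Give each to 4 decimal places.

P(telemetry dropout) = 0.06·0.85·0.98 + 0.71·0.85·0.02 + 0.35·0.15·0.98 + 0.83·0.15·0.02 = 0.049980 + 0.012070 + 0.051450 + 0.002490 = 0.115990
Restricting to configurations with attitude-control fault present: 0.012070 + 0.002490 = 0.014560.
So P(attitude-control fault | telemetry dropout) = 0.014560/0.115990 ≈ 0.1255.

Now also conditioning on ground-station outage=true:
Numerator (weight on configurations with attitude-control fault): 0.83*0.02 = 0.016600
The normalizing constant is 0.35*0.98 + 0.83*0.02 = 0.359600
Posterior = 0.016600 / 0.359600 ≈ 0.0462
Conditioning on ground-station outage lowers the posterior on attitude-control fault: the classic explaining-away effect in a common-effect structure.

Pr(attitude-control fault | telemetry dropout) ≈ 0.1255; Pr(attitude-control fault | telemetry dropout, ground-station outage) ≈ 0.0462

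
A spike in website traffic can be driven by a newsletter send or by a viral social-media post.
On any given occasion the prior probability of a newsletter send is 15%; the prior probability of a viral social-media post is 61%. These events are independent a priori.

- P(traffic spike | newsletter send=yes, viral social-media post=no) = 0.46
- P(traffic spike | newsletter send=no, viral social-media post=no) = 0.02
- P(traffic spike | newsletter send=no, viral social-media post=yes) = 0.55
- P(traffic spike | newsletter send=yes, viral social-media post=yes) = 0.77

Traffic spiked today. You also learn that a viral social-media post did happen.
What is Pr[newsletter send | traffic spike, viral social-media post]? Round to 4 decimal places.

Numerator (weight on configurations with newsletter send): 0.77×0.15 = 0.115500
The normalizing constant is 0.55×0.85 + 0.77×0.15 = 0.583000
Posterior = 0.115500 / 0.583000 ≈ 0.1981

Pr[newsletter send | traffic spike, viral social-media post] ≈ 0.1981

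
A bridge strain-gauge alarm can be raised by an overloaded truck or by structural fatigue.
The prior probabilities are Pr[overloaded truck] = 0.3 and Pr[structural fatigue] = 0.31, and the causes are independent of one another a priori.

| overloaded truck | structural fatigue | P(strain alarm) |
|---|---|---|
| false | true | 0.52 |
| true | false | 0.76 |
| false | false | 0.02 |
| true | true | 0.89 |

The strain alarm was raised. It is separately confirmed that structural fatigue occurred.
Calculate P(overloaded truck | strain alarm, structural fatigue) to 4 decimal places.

P(overloaded truck | strain alarm, structural fatigue) ≈ 0.4231

P(strain alarm | structural fatigue) = 0.52·0.7 + 0.89·0.3 = 0.364000 + 0.267000 = 0.631000
Restricting to configurations with overloaded truck present: 0.89·0.3 = 0.267000.
Hence the posterior is 0.267000/0.631000 ≈ 0.4231.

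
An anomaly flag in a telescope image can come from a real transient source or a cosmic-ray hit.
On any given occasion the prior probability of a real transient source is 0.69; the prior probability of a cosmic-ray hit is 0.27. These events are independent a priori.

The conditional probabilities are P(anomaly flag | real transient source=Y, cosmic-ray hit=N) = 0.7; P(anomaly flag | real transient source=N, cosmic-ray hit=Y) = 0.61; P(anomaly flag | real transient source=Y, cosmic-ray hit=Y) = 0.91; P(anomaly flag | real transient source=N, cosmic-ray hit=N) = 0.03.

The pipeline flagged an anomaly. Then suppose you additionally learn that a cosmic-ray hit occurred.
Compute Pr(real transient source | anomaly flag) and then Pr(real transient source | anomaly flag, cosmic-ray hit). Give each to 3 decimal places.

P(anomaly flag) = 0.03*0.31*0.73 + 0.61*0.31*0.27 + 0.7*0.69*0.73 + 0.91*0.69*0.27 = 0.006789 + 0.051057 + 0.352590 + 0.169533 = 0.579969
Of this, 0.522123 comes from 0.352590 + 0.169533 (the real transient source=true cases).
So P(real transient source | anomaly flag) = 0.522123/0.579969 ≈ 0.900.

Now condition on the additional information:
P(anomaly flag | cosmic-ray hit) = 0.61*0.31 + 0.91*0.69 = 0.189100 + 0.627900 = 0.817000
The real transient source-present share is 0.91*0.69 = 0.627900.
Hence the posterior is 0.627900/0.817000 ≈ 0.769.

Pr(real transient source | anomaly flag) ≈ 0.900; Pr(real transient source | anomaly flag, cosmic-ray hit) ≈ 0.769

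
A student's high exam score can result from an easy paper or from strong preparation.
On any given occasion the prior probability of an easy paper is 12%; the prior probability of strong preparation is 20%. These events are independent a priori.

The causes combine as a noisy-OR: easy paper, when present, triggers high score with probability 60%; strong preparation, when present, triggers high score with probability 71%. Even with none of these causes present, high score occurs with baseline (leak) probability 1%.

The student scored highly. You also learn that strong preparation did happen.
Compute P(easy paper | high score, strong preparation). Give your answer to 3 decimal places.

P(easy paper | high score, strong preparation) ≈ 0.145

Under noisy-OR, P(high score | causes) = 1 − (1−0.01)·∏(1−qᵢ) over the active causes.
Enumerate both values of easy paper and weight by the priors:
  P(high score | strong preparation) = 0.7129*0.88 + 0.88516*0.12
        = 0.627352 + 0.106219 = 0.733571
The terms with easy paper present sum to 0.106219, so
  P(easy paper | high score, strong preparation) = 0.106219 / 0.733571 ≈ 0.145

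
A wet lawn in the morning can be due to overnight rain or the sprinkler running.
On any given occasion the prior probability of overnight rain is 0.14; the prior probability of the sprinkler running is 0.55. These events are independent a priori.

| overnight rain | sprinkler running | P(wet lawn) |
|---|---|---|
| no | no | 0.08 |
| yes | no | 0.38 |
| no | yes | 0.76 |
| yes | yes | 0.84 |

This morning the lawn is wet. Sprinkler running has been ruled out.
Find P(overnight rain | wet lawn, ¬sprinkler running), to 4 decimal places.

P(overnight rain | wet lawn, ¬sprinkler running) ≈ 0.4361

P(wet lawn | ¬sprinkler running) = 0.08·0.86 + 0.38·0.14 = 0.068800 + 0.053200 = 0.122000
Restricting to configurations with overnight rain present: 0.38·0.14 = 0.053200.
Hence the posterior is 0.053200/0.122000 ≈ 0.4361.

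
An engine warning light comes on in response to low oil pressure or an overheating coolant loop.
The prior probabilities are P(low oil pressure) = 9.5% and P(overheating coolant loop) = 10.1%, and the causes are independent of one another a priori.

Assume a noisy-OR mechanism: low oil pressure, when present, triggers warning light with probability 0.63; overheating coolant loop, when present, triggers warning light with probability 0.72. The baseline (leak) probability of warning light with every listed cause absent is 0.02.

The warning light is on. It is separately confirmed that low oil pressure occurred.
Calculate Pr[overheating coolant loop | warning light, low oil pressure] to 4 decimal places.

Under noisy-OR, P(warning light | causes) = 1 − (1−0.02)·∏(1−qᵢ) over the active causes.
P(warning light | low oil pressure) = 0.6374×0.899 + 0.898472×0.101 = 0.573023 + 0.090746 = 0.663769
Restricting to configurations with overheating coolant loop present: 0.898472×0.101 = 0.090746.
P(overheating coolant loop | warning light, low oil pressure) = 0.090746 / 0.663769 ≈ 0.1367

Pr[overheating coolant loop | warning light, low oil pressure] ≈ 0.1367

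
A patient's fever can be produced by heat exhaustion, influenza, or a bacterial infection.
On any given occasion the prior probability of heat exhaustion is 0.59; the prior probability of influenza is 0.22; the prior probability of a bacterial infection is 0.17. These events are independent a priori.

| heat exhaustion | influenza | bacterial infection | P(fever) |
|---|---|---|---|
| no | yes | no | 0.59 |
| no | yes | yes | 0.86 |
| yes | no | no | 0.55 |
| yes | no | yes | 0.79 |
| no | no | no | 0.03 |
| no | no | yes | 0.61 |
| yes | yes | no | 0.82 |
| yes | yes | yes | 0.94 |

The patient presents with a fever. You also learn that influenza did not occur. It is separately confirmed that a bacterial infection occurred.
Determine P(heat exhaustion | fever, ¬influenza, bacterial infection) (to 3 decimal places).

P(heat exhaustion | fever, ¬influenza, bacterial infection) ≈ 0.651

Sum P(fever|·) weighted by the priors over both values of heat exhaustion:
  P(fever | ¬influenza, bacterial infection) = 0.61·0.41 + 0.79·0.59
        = 0.250100 + 0.466100 = 0.716200
Configurations with heat exhaustion contribute 0.466100, so
  P(heat exhaustion | fever, ¬influenza, bacterial infection) = 0.466100 / 0.716200 ≈ 0.651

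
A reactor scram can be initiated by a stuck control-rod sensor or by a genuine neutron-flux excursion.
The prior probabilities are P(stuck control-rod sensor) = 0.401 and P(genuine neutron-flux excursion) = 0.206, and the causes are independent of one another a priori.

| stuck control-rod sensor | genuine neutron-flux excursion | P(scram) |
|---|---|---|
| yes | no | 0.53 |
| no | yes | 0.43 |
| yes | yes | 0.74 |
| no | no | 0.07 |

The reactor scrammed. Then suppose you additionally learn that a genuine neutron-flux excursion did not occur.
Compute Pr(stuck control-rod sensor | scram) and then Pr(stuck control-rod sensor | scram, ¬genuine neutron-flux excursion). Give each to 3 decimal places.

Pr(stuck control-rod sensor | scram) ≈ 0.727; Pr(stuck control-rod sensor | scram, ¬genuine neutron-flux excursion) ≈ 0.835

By total probability over the 4 (stuck control-rod sensor, genuine neutron-flux excursion) configurations:
  P(scram) = 0.07*0.599*0.794 + 0.43*0.599*0.206 + 0.53*0.401*0.794 + 0.74*0.401*0.206
        = 0.033292 + 0.053059 + 0.168749 + 0.061128 = 0.316228
Configurations with stuck control-rod sensor contribute 0.229877, so
  P(stuck control-rod sensor | scram) = 0.229877 / 0.316228 ≈ 0.727

Now condition on the additional information:
For the numerator, keep only stuck control-rod sensor=true terms: 0.53·0.401 = 0.212530
Normalizer over all consistent configurations: 0.07·0.599 + 0.53·0.401 = 0.254460
P(stuck control-rod sensor | scram, ¬genuine neutron-flux excursion) = 0.212530/0.254460 ≈ 0.835
Ruling out genuine neutron-flux excursion raises the posterior on stuck control-rod sensor — the flip side of explaining away.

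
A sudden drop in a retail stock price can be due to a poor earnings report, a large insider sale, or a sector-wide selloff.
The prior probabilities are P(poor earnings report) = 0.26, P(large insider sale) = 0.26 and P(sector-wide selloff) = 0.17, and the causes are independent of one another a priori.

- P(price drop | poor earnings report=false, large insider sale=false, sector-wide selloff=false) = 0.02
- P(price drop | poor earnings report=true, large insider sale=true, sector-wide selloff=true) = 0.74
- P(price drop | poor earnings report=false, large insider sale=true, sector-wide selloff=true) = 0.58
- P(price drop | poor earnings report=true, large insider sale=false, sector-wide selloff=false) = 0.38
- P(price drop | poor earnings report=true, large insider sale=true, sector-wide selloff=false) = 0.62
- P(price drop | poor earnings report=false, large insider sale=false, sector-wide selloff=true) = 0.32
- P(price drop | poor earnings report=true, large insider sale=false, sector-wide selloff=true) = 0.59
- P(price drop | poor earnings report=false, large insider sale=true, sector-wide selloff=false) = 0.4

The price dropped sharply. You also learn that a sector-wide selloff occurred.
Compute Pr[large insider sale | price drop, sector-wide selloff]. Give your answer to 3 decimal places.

P(price drop | sector-wide selloff) = 0.32*0.74*0.74 + 0.58*0.74*0.26 + 0.59*0.26*0.74 + 0.74*0.26*0.26 = 0.175232 + 0.111592 + 0.113516 + 0.050024 = 0.450364
Restricting to configurations with large insider sale present: 0.111592 + 0.050024 = 0.161616.
P(large insider sale | price drop, sector-wide selloff) = 0.161616 / 0.450364 ≈ 0.359

Pr[large insider sale | price drop, sector-wide selloff] ≈ 0.359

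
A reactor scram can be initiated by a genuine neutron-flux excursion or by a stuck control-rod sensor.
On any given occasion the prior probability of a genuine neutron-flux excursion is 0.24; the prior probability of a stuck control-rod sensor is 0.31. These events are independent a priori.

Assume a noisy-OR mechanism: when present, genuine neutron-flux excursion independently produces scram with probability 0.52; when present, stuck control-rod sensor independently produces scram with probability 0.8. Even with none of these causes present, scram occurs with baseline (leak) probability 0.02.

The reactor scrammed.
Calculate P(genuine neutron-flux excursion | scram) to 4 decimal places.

Under noisy-OR, P(scram | causes) = 1 − (1−0.02)·∏(1−qᵢ) over the active causes.
For the numerator, keep only genuine neutron-flux excursion=true terms: 0.087702 + 0.067400 = 0.155102
The normalizing constant is 0.02·0.76·0.69 + 0.804·0.76·0.31 + 0.5296·0.24·0.69 + 0.90592·0.24·0.31 = 0.355012
P(genuine neutron-flux excursion | scram) = 0.155102/0.355012 ≈ 0.4369

P(genuine neutron-flux excursion | scram) ≈ 0.4369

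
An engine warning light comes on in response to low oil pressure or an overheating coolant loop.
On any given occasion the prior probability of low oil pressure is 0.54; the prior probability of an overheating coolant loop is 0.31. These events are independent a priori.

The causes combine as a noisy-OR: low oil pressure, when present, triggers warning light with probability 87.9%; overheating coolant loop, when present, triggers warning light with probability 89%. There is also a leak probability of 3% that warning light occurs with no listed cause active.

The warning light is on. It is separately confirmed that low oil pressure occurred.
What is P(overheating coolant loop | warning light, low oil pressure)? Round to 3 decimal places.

P(overheating coolant loop | warning light, low oil pressure) ≈ 0.334

Under noisy-OR, P(warning light | causes) = 1 − (1−0.03)·∏(1−qᵢ) over the active causes.
By total probability over both values of overheating coolant loop:
  P(warning light | low oil pressure) = 0.88263×0.69 + 0.987089×0.31
        = 0.609015 + 0.305998 = 0.915013
The terms with overheating coolant loop present sum to 0.305998, so
  P(overheating coolant loop | warning light, low oil pressure) = 0.305998 / 0.915013 ≈ 0.334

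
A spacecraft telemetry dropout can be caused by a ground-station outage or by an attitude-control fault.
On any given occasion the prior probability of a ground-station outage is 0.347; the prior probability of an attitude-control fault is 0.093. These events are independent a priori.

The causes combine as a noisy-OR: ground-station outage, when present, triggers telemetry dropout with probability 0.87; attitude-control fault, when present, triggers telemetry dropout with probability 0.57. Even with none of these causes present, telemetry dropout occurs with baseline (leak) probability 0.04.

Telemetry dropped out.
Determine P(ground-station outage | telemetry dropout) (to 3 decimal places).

Under noisy-OR, P(telemetry dropout | causes) = 1 − (1−0.04)·∏(1−qᵢ) over the active causes.
Enumerate the 4 (ground-station outage, attitude-control fault) configurations and weight by the priors:
  P(telemetry dropout) = 0.04×0.653×0.907 + 0.5872×0.653×0.093 + 0.8752×0.347×0.907 + 0.946336×0.347×0.093
        = 0.023691 + 0.035660 + 0.275451 + 0.030539 = 0.365341
Keeping only the ground-station outage-present terms gives 0.305990, so
  P(ground-station outage | telemetry dropout) = 0.305990 / 0.365341 ≈ 0.838

P(ground-station outage | telemetry dropout) ≈ 0.838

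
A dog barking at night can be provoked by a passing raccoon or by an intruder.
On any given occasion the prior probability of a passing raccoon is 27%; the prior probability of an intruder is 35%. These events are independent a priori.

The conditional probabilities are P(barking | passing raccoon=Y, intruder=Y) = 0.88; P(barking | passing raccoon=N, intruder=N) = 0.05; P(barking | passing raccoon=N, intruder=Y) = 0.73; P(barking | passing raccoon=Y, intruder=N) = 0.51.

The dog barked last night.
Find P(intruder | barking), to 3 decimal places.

Enumerate the 4 (passing raccoon, intruder) configurations and weight by the priors:
  P(barking) = 0.05·0.73·0.65 + 0.73·0.73·0.35 + 0.51·0.27·0.65 + 0.88·0.27·0.35
        = 0.023725 + 0.186515 + 0.089505 + 0.083160 = 0.382905
Keeping only the intruder-present terms gives 0.269675, so
  P(intruder | barking) = 0.269675 / 0.382905 ≈ 0.704

P(intruder | barking) ≈ 0.704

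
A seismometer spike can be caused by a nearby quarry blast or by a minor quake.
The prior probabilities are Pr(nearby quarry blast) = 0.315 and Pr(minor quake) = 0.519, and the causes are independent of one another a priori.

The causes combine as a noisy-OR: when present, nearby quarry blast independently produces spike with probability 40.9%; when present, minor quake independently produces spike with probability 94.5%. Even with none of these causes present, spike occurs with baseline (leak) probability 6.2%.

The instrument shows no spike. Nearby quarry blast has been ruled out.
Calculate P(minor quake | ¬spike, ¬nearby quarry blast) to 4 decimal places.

Under noisy-OR, P(spike | causes) = 1 − (1−0.062)·∏(1−qᵢ) over the active causes.
By total probability over both values of minor quake:
  P(¬spike | ¬nearby quarry blast) = 0.938·0.481 + 0.05159·0.519
        = 0.451178 + 0.026775 = 0.477953
The terms with minor quake present sum to 0.026775, so
  P(minor quake | ¬spike, ¬nearby quarry blast) = 0.026775 / 0.477953 ≈ 0.0560

P(minor quake | ¬spike, ¬nearby quarry blast) ≈ 0.0560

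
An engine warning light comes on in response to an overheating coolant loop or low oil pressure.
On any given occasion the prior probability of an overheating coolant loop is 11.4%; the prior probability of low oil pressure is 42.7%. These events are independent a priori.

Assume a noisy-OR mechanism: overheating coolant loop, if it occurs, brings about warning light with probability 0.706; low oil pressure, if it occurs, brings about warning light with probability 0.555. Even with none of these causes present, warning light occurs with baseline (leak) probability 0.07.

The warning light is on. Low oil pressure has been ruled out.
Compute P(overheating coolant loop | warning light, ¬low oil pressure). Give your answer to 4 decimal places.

P(overheating coolant loop | warning light, ¬low oil pressure) ≈ 0.5718

Under noisy-OR, P(warning light | causes) = 1 − (1−0.07)·∏(1−qᵢ) over the active causes.
Weight on overheating coolant loop=true, given the evidence: 0.72658·0.114 = 0.082830
Normalizer over all consistent configurations: 0.07·0.886 + 0.72658·0.114 = 0.144850
P(overheating coolant loop | warning light, ¬low oil pressure) = 0.082830/0.144850 ≈ 0.5718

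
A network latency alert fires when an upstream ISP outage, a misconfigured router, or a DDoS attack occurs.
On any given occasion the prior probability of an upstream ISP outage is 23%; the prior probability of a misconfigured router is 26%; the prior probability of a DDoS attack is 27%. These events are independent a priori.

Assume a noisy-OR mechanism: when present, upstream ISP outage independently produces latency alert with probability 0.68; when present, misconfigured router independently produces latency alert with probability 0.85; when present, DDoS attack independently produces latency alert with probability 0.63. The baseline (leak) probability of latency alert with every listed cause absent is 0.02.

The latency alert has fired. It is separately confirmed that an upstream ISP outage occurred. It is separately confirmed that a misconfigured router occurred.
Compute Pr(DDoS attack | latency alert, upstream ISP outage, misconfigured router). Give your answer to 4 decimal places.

Under noisy-OR, P(latency alert | causes) = 1 − (1−0.02)·∏(1−qᵢ) over the active causes.
By total probability over both values of DDoS attack:
  P(latency alert | upstream ISP outage, misconfigured router) = 0.95296*0.73 + 0.982595*0.27
        = 0.695661 + 0.265301 = 0.960962
The terms with DDoS attack present sum to 0.265301, so
  P(DDoS attack | latency alert, upstream ISP outage, misconfigured router) = 0.265301 / 0.960962 ≈ 0.2761

Pr(DDoS attack | latency alert, upstream ISP outage, misconfigured router) ≈ 0.2761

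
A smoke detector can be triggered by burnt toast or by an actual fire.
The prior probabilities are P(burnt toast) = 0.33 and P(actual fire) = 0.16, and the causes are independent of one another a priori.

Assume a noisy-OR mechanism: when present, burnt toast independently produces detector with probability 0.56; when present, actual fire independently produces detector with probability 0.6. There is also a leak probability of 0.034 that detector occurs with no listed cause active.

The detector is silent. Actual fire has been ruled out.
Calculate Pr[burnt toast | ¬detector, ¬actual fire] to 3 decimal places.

Under noisy-OR, P(detector | causes) = 1 − (1−0.034)·∏(1−qᵢ) over the active causes.
By total probability over both values of burnt toast:
  P(¬detector | ¬actual fire) = 0.966·0.67 + 0.42504·0.33
        = 0.647220 + 0.140263 = 0.787483
Configurations with burnt toast contribute 0.140263, so
  P(burnt toast | ¬detector, ¬actual fire) = 0.140263 / 0.787483 ≈ 0.178

Pr[burnt toast | ¬detector, ¬actual fire] ≈ 0.178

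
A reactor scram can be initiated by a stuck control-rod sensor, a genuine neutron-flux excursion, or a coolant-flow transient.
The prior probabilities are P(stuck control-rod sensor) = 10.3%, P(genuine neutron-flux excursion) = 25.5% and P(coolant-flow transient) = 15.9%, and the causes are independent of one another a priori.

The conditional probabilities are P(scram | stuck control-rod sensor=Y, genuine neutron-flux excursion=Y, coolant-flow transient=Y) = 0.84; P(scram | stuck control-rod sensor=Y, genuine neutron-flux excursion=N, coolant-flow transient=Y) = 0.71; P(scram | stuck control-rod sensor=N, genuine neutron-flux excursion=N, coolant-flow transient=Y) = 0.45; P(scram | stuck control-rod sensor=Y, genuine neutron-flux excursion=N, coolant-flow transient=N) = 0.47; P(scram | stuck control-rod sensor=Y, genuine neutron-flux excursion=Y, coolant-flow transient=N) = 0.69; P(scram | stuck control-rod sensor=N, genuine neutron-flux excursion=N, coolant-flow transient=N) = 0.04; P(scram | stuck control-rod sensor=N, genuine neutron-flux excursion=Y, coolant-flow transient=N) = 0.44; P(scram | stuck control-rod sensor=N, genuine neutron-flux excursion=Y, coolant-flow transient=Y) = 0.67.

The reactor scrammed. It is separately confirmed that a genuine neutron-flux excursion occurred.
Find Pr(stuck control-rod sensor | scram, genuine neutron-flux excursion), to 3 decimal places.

Pr(stuck control-rod sensor | scram, genuine neutron-flux excursion) ≈ 0.147

For the numerator, keep only stuck control-rod sensor=true terms: 0.059770 + 0.013757 = 0.073527
Denominator P(scram | genuine neutron-flux excursion): 0.44*0.897*0.841 + 0.67*0.897*0.159 + 0.69*0.103*0.841 + 0.84*0.103*0.159 = 0.501010
Posterior = 0.073527 / 0.501010 ≈ 0.147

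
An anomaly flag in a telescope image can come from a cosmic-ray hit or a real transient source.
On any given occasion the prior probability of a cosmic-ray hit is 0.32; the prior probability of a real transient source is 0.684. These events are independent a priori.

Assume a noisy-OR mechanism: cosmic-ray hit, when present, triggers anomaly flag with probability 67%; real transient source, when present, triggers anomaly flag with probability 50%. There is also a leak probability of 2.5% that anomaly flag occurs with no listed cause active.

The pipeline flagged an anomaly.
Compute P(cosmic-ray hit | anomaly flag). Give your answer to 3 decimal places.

P(cosmic-ray hit | anomaly flag) ≈ 0.509

Under noisy-OR, P(anomaly flag | causes) = 1 − (1−0.025)·∏(1−qᵢ) over the active causes.
P(anomaly flag) = 0.025×0.68×0.316 + 0.5125×0.68×0.684 + 0.67825×0.32×0.316 + 0.839125×0.32×0.684 = 0.005372 + 0.238374 + 0.068585 + 0.183668 = 0.495999
The cosmic-ray hit-present share is 0.068585 + 0.183668 = 0.252253.
So P(cosmic-ray hit | anomaly flag) = 0.252253/0.495999 ≈ 0.509.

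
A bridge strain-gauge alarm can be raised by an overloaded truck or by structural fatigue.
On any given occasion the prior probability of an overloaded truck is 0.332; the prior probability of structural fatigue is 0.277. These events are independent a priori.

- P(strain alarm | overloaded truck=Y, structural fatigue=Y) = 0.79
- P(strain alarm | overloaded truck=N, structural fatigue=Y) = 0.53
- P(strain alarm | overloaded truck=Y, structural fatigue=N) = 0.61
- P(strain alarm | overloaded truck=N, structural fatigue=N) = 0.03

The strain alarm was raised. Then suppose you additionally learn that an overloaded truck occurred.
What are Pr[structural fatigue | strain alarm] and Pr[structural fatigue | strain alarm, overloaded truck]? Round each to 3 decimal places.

P(strain alarm) = 0.03·0.668·0.723 + 0.53·0.668·0.277 + 0.61·0.332·0.723 + 0.79·0.332·0.277 = 0.014489 + 0.098069 + 0.146422 + 0.072652 = 0.331632
Restricting to configurations with structural fatigue present: 0.098069 + 0.072652 = 0.170721.
Hence the posterior is 0.170721/0.331632 ≈ 0.515.

With the extra evidence:
By total probability over both values of structural fatigue:
  P(strain alarm | overloaded truck) = 0.61×0.723 + 0.79×0.277
        = 0.441030 + 0.218830 = 0.659860
The terms with structural fatigue present sum to 0.218830, so
  P(structural fatigue | strain alarm, overloaded truck) = 0.218830 / 0.659860 ≈ 0.332

Pr[structural fatigue | strain alarm] ≈ 0.515; Pr[structural fatigue | strain alarm, overloaded truck] ≈ 0.332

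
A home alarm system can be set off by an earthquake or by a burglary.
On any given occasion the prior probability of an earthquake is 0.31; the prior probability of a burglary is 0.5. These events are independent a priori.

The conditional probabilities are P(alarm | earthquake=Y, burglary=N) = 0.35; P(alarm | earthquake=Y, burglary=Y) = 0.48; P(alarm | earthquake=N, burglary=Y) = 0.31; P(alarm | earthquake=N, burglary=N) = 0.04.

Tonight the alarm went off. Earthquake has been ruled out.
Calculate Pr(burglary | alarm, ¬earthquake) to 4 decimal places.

Pr(burglary | alarm, ¬earthquake) ≈ 0.8857

Numerator (weight on configurations with burglary): 0.31×0.5 = 0.155000
Denominator P(alarm | ¬earthquake): 0.04×0.5 + 0.31×0.5 = 0.175000
Posterior = 0.155000 / 0.175000 ≈ 0.8857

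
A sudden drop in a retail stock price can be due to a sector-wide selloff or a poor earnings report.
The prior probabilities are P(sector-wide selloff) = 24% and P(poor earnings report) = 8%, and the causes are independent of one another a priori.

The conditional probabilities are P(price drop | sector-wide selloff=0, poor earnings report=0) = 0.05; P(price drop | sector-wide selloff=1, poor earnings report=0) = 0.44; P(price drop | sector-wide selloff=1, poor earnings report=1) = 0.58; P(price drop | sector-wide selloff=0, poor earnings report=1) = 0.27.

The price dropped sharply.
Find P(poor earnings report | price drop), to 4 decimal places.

P(price drop) = 0.05*0.76*0.92 + 0.27*0.76*0.08 + 0.44*0.24*0.92 + 0.58*0.24*0.08 = 0.034960 + 0.016416 + 0.097152 + 0.011136 = 0.159664
Of this, 0.027552 comes from 0.016416 + 0.011136 (the poor earnings report=true cases).
Hence the posterior is 0.027552/0.159664 ≈ 0.1726.

P(poor earnings report | price drop) ≈ 0.1726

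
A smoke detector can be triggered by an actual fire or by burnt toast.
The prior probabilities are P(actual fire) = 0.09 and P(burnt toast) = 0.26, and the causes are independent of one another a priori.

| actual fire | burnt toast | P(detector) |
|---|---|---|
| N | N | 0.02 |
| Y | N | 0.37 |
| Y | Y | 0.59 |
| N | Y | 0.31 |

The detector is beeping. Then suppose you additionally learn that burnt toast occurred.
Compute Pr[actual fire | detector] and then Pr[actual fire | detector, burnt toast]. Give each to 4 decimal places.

Pr[actual fire | detector] ≈ 0.3069; Pr[actual fire | detector, burnt toast] ≈ 0.1584

P(detector) = 0.02*0.91*0.74 + 0.31*0.91*0.26 + 0.37*0.09*0.74 + 0.59*0.09*0.26 = 0.013468 + 0.073346 + 0.024642 + 0.013806 = 0.125262
Of this, 0.038448 comes from 0.024642 + 0.013806 (the actual fire=true cases).
P(actual fire | detector) = 0.038448 / 0.125262 ≈ 0.3069

With the extra evidence:
Weight on actual fire=true, given the evidence: 0.59·0.09 = 0.053100
The normalizing constant is 0.31·0.91 + 0.59·0.09 = 0.335200
Posterior = 0.053100 / 0.335200 ≈ 0.1584
This is intercausal reasoning (explaining away): once burnt toast accounts for the detector, actual fire becomes less likely.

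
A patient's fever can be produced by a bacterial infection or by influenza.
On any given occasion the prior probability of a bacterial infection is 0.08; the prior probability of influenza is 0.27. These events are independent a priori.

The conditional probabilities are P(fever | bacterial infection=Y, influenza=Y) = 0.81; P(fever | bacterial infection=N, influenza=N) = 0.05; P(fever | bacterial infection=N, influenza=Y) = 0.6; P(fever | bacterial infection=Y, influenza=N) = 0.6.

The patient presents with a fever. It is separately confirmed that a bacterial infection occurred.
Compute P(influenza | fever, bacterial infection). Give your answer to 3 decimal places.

P(influenza | fever, bacterial infection) ≈ 0.333

P(fever | bacterial infection) = 0.6×0.73 + 0.81×0.27 = 0.438000 + 0.218700 = 0.656700
The influenza-present share is 0.81×0.27 = 0.218700.
Hence the posterior is 0.218700/0.656700 ≈ 0.333.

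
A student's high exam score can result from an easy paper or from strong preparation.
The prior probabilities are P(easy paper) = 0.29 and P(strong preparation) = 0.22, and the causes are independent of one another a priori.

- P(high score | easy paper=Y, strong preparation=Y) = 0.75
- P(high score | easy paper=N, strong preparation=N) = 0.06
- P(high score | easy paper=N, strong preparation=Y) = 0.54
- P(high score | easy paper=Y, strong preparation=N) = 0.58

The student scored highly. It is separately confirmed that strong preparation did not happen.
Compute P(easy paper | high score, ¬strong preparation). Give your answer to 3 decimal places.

P(high score | ¬strong preparation) = 0.06*0.71 + 0.58*0.29 = 0.042600 + 0.168200 = 0.210800
The easy paper-present share is 0.58*0.29 = 0.168200.
So P(easy paper | high score, ¬strong preparation) = 0.168200/0.210800 ≈ 0.798.

P(easy paper | high score, ¬strong preparation) ≈ 0.798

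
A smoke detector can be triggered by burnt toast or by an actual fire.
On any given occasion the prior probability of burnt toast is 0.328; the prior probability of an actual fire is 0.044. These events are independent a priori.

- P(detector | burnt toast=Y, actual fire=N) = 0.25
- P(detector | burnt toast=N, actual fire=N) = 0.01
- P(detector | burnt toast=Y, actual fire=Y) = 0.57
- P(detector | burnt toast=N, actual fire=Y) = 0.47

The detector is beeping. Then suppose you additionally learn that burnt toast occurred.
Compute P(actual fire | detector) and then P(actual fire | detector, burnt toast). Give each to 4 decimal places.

P(detector) = 0.01·0.672·0.956 + 0.47·0.672·0.044 + 0.25·0.328·0.956 + 0.57·0.328·0.044 = 0.006424 + 0.013897 + 0.078392 + 0.008226 = 0.106939
Of this, 0.022123 comes from 0.013897 + 0.008226 (the actual fire=true cases).
So P(actual fire | detector) = 0.022123/0.106939 ≈ 0.2069.

Now condition on the additional information:
P(detector | burnt toast) = 0.25*0.956 + 0.57*0.044 = 0.239000 + 0.025080 = 0.264080
Of this, 0.025080 comes from 0.57*0.044 (the actual fire=true cases).
Hence the posterior is 0.025080/0.264080 ≈ 0.0950.
— burnt toast explains away the evidence for actual fire.

P(actual fire | detector) ≈ 0.2069; P(actual fire | detector, burnt toast) ≈ 0.0950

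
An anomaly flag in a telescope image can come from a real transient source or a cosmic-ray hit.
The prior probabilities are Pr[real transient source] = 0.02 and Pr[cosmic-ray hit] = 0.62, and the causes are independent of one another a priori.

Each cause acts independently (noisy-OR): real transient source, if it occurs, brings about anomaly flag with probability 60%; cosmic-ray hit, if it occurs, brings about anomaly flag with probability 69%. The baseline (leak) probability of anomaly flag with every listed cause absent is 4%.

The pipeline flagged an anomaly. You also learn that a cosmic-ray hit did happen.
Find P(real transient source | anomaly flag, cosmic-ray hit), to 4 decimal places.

P(real transient source | anomaly flag, cosmic-ray hit) ≈ 0.0250

Under noisy-OR, P(anomaly flag | causes) = 1 − (1−0.04)·∏(1−qᵢ) over the active causes.
P(anomaly flag | cosmic-ray hit) = 0.7024*0.98 + 0.88096*0.02 = 0.688352 + 0.017619 = 0.705971
Restricting to configurations with real transient source present: 0.88096*0.02 = 0.017619.
P(real transient source | anomaly flag, cosmic-ray hit) = 0.017619 / 0.705971 ≈ 0.0250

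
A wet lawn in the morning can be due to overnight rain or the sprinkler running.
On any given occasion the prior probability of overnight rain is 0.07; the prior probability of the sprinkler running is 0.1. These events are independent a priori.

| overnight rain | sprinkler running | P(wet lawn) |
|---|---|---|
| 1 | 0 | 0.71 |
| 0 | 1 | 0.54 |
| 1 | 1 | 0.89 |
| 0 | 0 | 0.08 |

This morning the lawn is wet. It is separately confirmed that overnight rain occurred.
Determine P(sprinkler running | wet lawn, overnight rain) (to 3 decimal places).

For the numerator, keep only sprinkler running=true terms: 0.89·0.1 = 0.089000
Normalizer over all consistent configurations: 0.71·0.9 + 0.89·0.1 = 0.728000
Posterior = 0.089000 / 0.728000 ≈ 0.122

P(sprinkler running | wet lawn, overnight rain) ≈ 0.122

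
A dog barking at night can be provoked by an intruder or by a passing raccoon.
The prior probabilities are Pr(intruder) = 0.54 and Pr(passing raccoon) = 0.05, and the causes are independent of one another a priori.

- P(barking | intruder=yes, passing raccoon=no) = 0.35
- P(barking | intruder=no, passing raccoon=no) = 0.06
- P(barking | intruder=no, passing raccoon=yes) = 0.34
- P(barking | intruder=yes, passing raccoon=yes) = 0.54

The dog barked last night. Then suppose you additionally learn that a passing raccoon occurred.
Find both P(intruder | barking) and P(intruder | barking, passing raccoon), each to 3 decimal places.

P(intruder | barking) ≈ 0.851; P(intruder | barking, passing raccoon) ≈ 0.651

P(barking) = 0.06·0.46·0.95 + 0.34·0.46·0.05 + 0.35·0.54·0.95 + 0.54·0.54·0.05 = 0.026220 + 0.007820 + 0.179550 + 0.014580 = 0.228170
Of this, 0.194130 comes from 0.179550 + 0.014580 (the intruder=true cases).
Hence the posterior is 0.194130/0.228170 ≈ 0.851.

With the extra evidence:
P(barking | passing raccoon) = 0.34*0.46 + 0.54*0.54 = 0.156400 + 0.291600 = 0.448000
Of this, 0.291600 comes from 0.54*0.54 (the intruder=true cases).
So P(intruder | barking, passing raccoon) = 0.291600/0.448000 ≈ 0.651.
This is intercausal reasoning (explaining away): once passing raccoon accounts for the barking, intruder becomes less likely.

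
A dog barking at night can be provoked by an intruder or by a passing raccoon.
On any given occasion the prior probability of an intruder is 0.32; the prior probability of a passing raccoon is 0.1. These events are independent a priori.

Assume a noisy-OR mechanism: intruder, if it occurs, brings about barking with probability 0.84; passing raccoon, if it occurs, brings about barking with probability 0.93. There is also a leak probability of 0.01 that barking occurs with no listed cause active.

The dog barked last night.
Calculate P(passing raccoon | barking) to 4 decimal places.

Under noisy-OR, P(barking | causes) = 1 − (1−0.01)·∏(1−qᵢ) over the active causes.
By total probability over the 4 (intruder, passing raccoon) configurations:
  P(barking) = 0.01×0.68×0.9 + 0.9307×0.68×0.1 + 0.8416×0.32×0.9 + 0.988912×0.32×0.1
        = 0.006120 + 0.063288 + 0.242381 + 0.031645 = 0.343434
Keeping only the passing raccoon-present terms gives 0.094933, so
  P(passing raccoon | barking) = 0.094933 / 0.343434 ≈ 0.2764

P(passing raccoon | barking) ≈ 0.2764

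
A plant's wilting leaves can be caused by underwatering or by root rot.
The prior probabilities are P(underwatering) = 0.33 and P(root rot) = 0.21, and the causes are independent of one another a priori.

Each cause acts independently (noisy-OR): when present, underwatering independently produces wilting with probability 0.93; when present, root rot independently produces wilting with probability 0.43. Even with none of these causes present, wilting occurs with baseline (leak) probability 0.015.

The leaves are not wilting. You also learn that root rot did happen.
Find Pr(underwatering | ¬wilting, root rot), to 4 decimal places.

Under noisy-OR, P(wilting | causes) = 1 − (1−0.015)·∏(1−qᵢ) over the active causes.
Weight on underwatering=true, given the evidence: 0.039301·0.33 = 0.012969
Normalizer over all consistent configurations: 0.56145·0.67 + 0.039301·0.33 = 0.389141
Posterior = 0.012969 / 0.389141 ≈ 0.0333

Pr(underwatering | ¬wilting, root rot) ≈ 0.0333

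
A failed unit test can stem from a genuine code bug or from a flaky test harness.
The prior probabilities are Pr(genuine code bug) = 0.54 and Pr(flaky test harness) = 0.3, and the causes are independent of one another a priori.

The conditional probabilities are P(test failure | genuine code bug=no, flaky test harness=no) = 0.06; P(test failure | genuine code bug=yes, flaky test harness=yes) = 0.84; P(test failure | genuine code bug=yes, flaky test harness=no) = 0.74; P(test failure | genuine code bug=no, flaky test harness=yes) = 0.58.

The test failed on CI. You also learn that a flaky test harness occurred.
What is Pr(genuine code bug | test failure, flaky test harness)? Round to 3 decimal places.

Pr(genuine code bug | test failure, flaky test harness) ≈ 0.630

For the numerator, keep only genuine code bug=true terms: 0.84×0.54 = 0.453600
The normalizing constant is 0.58×0.46 + 0.84×0.54 = 0.720400
P(genuine code bug | test failure, flaky test harness) = 0.453600/0.720400 ≈ 0.630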